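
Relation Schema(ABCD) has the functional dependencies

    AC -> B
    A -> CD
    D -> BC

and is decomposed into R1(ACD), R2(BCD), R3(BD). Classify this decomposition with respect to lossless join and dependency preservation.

lossless and dependency-preserving

Lossless test (chase): Rows 1 and 2 agree on D; apply D→BC and equate their BC entries. Rows 1 and 3 agree on D; apply D→BC and equate their BC entries. Row 1 is now all distinguished symbols — the join is lossless.
Dependency preservation: AC → B is not contained in any single fragment, but the restricted closure of its left-hand side across the fragments still reaches the right-hand side; the remaining FDs each lie inside some fragment. All dependencies are preserved.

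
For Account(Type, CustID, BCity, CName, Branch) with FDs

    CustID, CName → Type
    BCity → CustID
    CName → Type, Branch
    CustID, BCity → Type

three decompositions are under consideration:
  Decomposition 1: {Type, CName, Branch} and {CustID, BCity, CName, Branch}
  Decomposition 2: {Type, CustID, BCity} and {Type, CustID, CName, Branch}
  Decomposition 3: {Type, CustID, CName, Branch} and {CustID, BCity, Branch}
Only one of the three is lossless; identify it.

Decomposition 1

Decomposition 1: common = {CName, Branch}, closure = {Type, CName, Branch} → lossless.
Decomposition 2: common = {Type, CustID}, closure = {Type, CustID} → lossy.
Decomposition 3: common = {CustID, Branch}, closure = {CustID, Branch} → lossy.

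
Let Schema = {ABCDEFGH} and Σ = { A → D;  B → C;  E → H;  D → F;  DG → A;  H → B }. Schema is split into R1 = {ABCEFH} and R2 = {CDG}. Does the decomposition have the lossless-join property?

Common attributes: R1 ∩ R2 = {C}.
No dependency enlarges {C}, so (C)⁺ = {C}.
The closure contains neither all of R1 = {ABCEFH} nor all of R2 = {CDG}, so the common attributes are not a superkey of either fragment. The join is lossy.

No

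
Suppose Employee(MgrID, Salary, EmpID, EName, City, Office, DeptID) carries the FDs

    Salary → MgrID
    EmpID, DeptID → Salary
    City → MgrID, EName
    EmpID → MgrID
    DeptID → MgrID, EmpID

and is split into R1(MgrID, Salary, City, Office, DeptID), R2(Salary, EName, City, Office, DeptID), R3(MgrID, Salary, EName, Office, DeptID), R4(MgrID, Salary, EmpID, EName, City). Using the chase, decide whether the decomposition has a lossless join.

Chase test. Columns are MgrID, Salary, EmpID, EName, City, Office, DeptID; row i has aⱼ where attribute j ∈ Ri, else bᵢⱼ.
Initial tableau (one row per fragment):
  row 1: a1 a2 b13 b14 a5 a6 a7
  row 2: b21 a2 b23 a4 a5 a6 a7
  row 3: a1 a2 b33 a4 b35 a6 a7
  row 4: a1 a2 a3 a4 a5 b46 b47
Rows 1 and 2 agree on Salary; apply Salary→MgrID and equate their MgrID entries.
Rows 1 and 2 agree on City; apply City→MgrID, EName and equate their MgrID, EName entries.
Rows 1 and 2 agree on DeptID; apply DeptID→MgrID, EmpID and equate their MgrID, EmpID entries.
Rows 1 and 3 agree on DeptID; apply DeptID→MgrID, EmpID and equate their MgrID, EmpID entries.
No row becomes fully distinguished — the join is lossy.

No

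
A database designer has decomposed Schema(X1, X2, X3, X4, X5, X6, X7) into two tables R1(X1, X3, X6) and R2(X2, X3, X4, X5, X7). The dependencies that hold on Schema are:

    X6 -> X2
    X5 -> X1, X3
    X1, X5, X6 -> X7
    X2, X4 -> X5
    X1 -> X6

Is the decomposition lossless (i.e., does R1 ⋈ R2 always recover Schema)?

Common attributes: R1 ∩ R2 = {X3}.
No dependency enlarges {X3}, so (X3)⁺ = {X3}.
The closure contains neither all of R1 = {X1, X3, X6} nor all of R2 = {X2, X3, X4, X5, X7}, so the common attributes are not a superkey of either fragment. The join is lossy.

No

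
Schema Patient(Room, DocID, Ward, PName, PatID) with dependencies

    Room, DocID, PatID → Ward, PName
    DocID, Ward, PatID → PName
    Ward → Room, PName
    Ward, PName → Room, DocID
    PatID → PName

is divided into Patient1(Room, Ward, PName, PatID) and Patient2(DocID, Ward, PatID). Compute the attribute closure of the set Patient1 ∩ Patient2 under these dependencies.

Room, DocID, Ward, PName, PatID

Patient1 ∩ Patient2 = {Ward, PatID}.
Ward → Room, PName applies, adding Room, PName
Ward, PName → Room, DocID applies, adding DocID
Closure: {Room, DocID, Ward, PName, PatID}.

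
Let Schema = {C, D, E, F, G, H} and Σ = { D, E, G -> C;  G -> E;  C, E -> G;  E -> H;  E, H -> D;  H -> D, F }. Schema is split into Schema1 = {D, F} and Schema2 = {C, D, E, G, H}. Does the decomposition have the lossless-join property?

Common attributes: Schema1 ∩ Schema2 = {D}.
No dependency enlarges {D}, so (D)⁺ = {D}.
The closure contains neither all of Schema1 = {D, F} nor all of Schema2 = {C, D, E, G, H}, so the common attributes are not a superkey of either fragment. The join is lossy.

No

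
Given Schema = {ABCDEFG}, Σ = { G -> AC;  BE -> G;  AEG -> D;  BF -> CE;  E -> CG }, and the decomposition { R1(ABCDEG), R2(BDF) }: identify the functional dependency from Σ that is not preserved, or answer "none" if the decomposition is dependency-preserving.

Check BF → CE: no single fragment contains all of {BCEF}, and the restricted closure of {BF} across the fragments never reaches {CE}.
G → AC is preserved.
BE → G is preserved.
AEG → D is preserved.
E → CG is preserved.

BF -> CE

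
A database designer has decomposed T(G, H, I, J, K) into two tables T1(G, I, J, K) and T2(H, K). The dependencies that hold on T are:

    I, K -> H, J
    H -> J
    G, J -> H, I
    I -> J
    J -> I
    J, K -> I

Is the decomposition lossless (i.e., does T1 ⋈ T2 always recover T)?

Common attributes: T1 ∩ T2 = {K}.
No dependency enlarges {K}, so (K)⁺ = {K}.
The closure contains neither all of T1 = {G, I, J, K} nor all of T2 = {H, K}, so the common attributes are not a superkey of either fragment. The join is lossy.

No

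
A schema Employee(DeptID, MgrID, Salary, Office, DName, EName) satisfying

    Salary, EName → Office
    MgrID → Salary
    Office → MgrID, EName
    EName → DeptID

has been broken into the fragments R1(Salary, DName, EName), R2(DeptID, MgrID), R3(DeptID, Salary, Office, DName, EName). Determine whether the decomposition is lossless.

Chase test. Columns are DeptID, MgrID, Salary, Office, DName, EName; row i has aⱼ where attribute j ∈ Ri, else bᵢⱼ.
Initial tableau (one row per fragment):
  row 1: b11 b12 a3 b14 a5 a6
  row 2: a1 a2 b23 b24 b25 b26
  row 3: a1 b32 a3 a4 a5 a6
Rows 1 and 3 agree on Salary, EName; apply Salary, EName→Office and equate their Office entries.
Rows 1 and 3 agree on Office; apply Office→MgrID, EName and equate their MgrID, EName entries.
Rows 1 and 3 agree on EName; apply EName→DeptID and equate their DeptID entries.
No row becomes fully distinguished — the join is lossy.

No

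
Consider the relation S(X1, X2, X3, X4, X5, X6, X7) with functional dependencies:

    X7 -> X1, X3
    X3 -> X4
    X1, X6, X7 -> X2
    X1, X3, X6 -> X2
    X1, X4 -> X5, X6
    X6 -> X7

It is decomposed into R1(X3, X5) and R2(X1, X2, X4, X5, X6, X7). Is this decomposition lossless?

Common attributes: R1 ∩ R2 = {X5}.
No dependency enlarges {X5}, so (X5)⁺ = {X5}.
The closure contains neither all of R1 = {X3, X5} nor all of R2 = {X1, X2, X4, X5, X6, X7}, so the common attributes are not a superkey of either fragment. The join is lossy.

No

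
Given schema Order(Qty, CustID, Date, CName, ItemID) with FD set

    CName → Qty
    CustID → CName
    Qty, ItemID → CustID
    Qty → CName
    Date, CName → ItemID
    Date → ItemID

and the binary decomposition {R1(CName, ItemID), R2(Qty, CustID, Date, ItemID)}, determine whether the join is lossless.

Common attributes: R1 ∩ R2 = {ItemID}.
No dependency enlarges {ItemID}, so (ItemID)⁺ = {ItemID}.
The closure contains neither all of R1 = {CName, ItemID} nor all of R2 = {Qty, CustID, Date, ItemID}, so the common attributes are not a superkey of either fragment. The join is lossy.

No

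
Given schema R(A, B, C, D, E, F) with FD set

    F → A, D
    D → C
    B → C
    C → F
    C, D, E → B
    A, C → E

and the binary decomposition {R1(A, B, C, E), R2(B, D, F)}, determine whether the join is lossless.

Yes

Common attributes: R1 ∩ R2 = {B}.
Closure of {B}: B → C applies, adding C; C → F applies, adding F; F → A, D applies, adding A, D; A, C → E applies, adding E. So (B)⁺ = {A, B, C, D, E, F}.
This closure contains every attribute of R1, so R1 ∩ R2 → R1. The join is lossless.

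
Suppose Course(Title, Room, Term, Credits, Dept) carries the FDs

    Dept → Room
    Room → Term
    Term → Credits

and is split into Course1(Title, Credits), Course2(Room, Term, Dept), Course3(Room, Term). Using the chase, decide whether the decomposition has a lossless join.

Chase test. Columns are Title, Room, Term, Credits, Dept; row i has aⱼ where attribute j ∈ Coursei, else bᵢⱼ.
Initial tableau (one row per fragment):
  row 1: a1 b12 b13 a4 b15
  row 2: b21 a2 a3 b24 a5
  row 3: b31 a2 a3 b34 b35
Rows 2 and 3 agree on Term; apply Term→Credits and equate their Credits entries.
No row becomes fully distinguished — the join is lossy.

No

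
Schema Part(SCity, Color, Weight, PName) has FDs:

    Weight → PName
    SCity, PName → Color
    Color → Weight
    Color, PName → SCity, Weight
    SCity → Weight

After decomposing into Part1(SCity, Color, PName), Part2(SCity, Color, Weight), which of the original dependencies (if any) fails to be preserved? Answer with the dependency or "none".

Weight → PName

Check Weight → PName: no single fragment contains all of {Weight, PName}, and the restricted closure of {Weight} across the fragments never reaches {PName}.
SCity, PName → Color is preserved.
Color → Weight is preserved.
Color, PName → SCity, Weight is preserved.
SCity → Weight is preserved.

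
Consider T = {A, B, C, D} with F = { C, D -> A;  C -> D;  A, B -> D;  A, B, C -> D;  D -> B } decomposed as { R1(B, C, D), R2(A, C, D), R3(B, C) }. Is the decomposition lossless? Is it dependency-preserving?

lossless but not dependency-preserving

Lossless test (chase): Rows 1 and 2 agree on C, D; apply C, D→A and equate their A entries. Rows 1 and 3 agree on C; apply C→D and equate their D entries. Rows 1 and 2 agree on D; apply D→B and equate their B entries. Rows 1 and 3 agree on C, D; apply C, D→A and equate their A entries. Row 1 is now all distinguished symbols — the join is lossless.
Dependency preservation: the restricted closure of {A, B} across the fragments never reaches {D}, so A, B → D cannot be enforced without a join — not preserved.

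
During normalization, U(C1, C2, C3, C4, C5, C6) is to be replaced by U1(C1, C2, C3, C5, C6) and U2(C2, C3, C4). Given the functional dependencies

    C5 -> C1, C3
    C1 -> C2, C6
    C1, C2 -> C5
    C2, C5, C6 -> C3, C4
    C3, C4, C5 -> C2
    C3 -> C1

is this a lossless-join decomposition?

Common attributes: U1 ∩ U2 = {C2, C3}.
Closure of {C2, C3}: C3 → C1 applies, adding C1; C1 → C2, C6 applies, adding C6; C1, C2 → C5 applies, adding C5; C2, C5, C6 → C3, C4 applies, adding C4. So (C2, C3)⁺ = {C1, C2, C3, C4, C5, C6}.
This closure contains every attribute of U1, so U1 ∩ U2 → U1. The join is lossless.

Yes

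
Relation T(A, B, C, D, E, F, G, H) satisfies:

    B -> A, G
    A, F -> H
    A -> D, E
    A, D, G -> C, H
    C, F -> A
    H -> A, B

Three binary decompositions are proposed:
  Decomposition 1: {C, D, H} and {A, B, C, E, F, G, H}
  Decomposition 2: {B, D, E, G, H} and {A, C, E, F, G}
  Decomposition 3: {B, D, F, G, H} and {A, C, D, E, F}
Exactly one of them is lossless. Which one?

Decomposition 1

Decomposition 1: common = {C, H}, closure = {A, B, C, D, E, G, H} → lossless.
Decomposition 2: common = {E, G}, closure = {E, G} → lossy.
Decomposition 3: common = {D, F}, closure = {D, F} → lossy.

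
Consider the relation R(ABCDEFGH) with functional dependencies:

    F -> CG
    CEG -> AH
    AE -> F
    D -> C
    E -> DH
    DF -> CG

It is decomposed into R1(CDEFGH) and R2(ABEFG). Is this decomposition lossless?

Common attributes: R1 ∩ R2 = {EFG}.
Closure of {EFG}: F → CG applies, adding C; CEG → AH applies, adding AH; E → DH applies, adding D. So (EFG)⁺ = {ACDEFGH}.
This closure contains every attribute of R1, so R1 ∩ R2 → R1. The join is lossless.

Yes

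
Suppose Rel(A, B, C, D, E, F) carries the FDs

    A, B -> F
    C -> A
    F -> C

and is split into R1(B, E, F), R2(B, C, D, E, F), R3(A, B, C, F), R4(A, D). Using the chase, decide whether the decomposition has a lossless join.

Chase test. Columns are A, B, C, D, E, F; row i has aⱼ where attribute j ∈ Ri, else bᵢⱼ.
Initial tableau (one row per fragment):
  row 1: b11 a2 b13 b14 a5 a6
  row 2: b21 a2 a3 a4 a5 a6
  row 3: a1 a2 a3 b34 b35 a6
  row 4: a1 b42 b43 a4 b45 b46
Rows 2 and 3 agree on C; apply C→A and equate their A entries.
Rows 1 and 2 agree on F; apply F→C and equate their C entries.
Rows 1 and 2 agree on C; apply C→A and equate their A entries.
Row 2 is now all distinguished symbols — the join is lossless.

Yes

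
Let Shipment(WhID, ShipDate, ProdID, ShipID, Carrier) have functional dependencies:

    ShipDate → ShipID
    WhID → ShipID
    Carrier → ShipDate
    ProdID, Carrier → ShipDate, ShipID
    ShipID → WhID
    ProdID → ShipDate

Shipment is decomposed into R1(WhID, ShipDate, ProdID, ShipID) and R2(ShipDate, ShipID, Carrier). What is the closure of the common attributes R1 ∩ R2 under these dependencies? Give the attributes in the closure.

WhID, ShipDate, ShipID

R1 ∩ R2 = {ShipDate, ShipID}.
ShipID → WhID applies, adding WhID
Closure: {WhID, ShipDate, ShipID}.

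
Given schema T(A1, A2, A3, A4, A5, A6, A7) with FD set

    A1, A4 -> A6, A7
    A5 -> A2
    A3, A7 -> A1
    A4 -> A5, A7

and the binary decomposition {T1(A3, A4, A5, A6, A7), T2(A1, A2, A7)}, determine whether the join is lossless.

Common attributes: T1 ∩ T2 = {A7}.
No dependency enlarges {A7}, so (A7)⁺ = {A7}.
The closure contains neither all of T1 = {A3, A4, A5, A6, A7} nor all of T2 = {A1, A2, A7}, so the common attributes are not a superkey of either fragment. The join is lossy.

No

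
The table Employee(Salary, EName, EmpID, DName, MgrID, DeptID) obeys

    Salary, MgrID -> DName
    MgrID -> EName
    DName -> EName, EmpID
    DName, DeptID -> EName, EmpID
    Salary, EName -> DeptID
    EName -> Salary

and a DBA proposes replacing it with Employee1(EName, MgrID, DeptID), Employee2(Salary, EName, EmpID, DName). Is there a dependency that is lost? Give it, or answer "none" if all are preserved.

Salary, MgrID -> DName

Check Salary, MgrID → DName: no single fragment contains all of {Salary, DName, MgrID}, and the restricted closure of {Salary, MgrID} across the fragments never reaches {DName}.
MgrID → EName is preserved.
DName → EName, EmpID is preserved.
DName, DeptID → EName, EmpID is preserved.
Salary, EName → DeptID is preserved.
EName → Salary is preserved.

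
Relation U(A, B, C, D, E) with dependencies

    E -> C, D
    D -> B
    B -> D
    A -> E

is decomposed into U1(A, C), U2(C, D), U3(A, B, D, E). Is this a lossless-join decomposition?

Chase test. Columns are A, B, C, D, E; row i has aⱼ where attribute j ∈ Ui, else bᵢⱼ.
Initial tableau (one row per fragment):
  row 1: a1 b12 a3 b14 b15
  row 2: b21 b22 a3 a4 b25
  row 3: a1 a2 b33 a4 a5
Rows 2 and 3 agree on D; apply D→B and equate their B entries.
Rows 1 and 3 agree on A; apply A→E and equate their E entries.
Rows 1 and 3 agree on E; apply E→C, D and equate their C, D entries.
Rows 1 and 2 agree on D; apply D→B and equate their B entries.
Row 1 is now all distinguished symbols — the join is lossless.

Yes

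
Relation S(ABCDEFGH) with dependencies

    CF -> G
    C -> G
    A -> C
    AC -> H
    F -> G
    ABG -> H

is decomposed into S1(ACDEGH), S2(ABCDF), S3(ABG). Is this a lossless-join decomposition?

No

Chase test. Columns are ABCDEFGH; row i has aⱼ where attribute j ∈ Si, else bᵢⱼ.
Initial tableau (one row per fragment):
  row 1: a1 b12 a3 a4 a5 b16 a7 a8
  row 2: a1 a2 a3 a4 b25 a6 b27 b28
  row 3: a1 a2 b33 b34 b35 b36 a7 b38
Rows 1 and 2 agree on C; apply C→G and equate their G entries.
Rows 1 and 3 agree on A; apply A→C and equate their C entries.
Rows 1 and 2 agree on AC; apply AC→H and equate their H entries.
Rows 1 and 3 agree on AC; apply AC→H and equate their H entries.
No row becomes fully distinguished — the join is lossy.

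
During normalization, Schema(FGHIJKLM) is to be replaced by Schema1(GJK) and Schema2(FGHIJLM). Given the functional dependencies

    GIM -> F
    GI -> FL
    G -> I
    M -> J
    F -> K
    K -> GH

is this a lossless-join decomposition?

Common attributes: Schema1 ∩ Schema2 = {GJ}.
Closure of {GJ}: G → I applies, adding I; GI → FL applies, adding FL; F → K applies, adding K; K → GH applies, adding H. So (GJ)⁺ = {FGHIJKL}.
This closure contains every attribute of Schema1, so Schema1 ∩ Schema2 → Schema1. The join is lossless.

Yes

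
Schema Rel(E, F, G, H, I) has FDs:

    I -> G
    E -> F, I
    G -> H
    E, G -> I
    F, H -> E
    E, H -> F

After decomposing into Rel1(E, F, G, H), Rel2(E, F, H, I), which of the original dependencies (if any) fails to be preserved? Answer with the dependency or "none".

I -> G

Check I → G: no single fragment contains all of {G, I}, and the restricted closure of {I} across the fragments never reaches {G}.
E → F, I is preserved.
G → H is preserved.
E, G → I is preserved.
F, H → E is preserved.
E, H → F is preserved.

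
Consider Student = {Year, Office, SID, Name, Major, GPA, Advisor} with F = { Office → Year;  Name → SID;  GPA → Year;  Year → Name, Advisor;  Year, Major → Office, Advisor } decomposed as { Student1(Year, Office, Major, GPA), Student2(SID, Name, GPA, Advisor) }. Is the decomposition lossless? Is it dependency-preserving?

lossless but not dependency-preserving

Lossless test: (GPA)⁺ = {Year, SID, Name, GPA, Advisor}, which contains all of one fragment — lossless.
Dependency preservation: the restricted closure of {Year} across the fragments never reaches {Name, Advisor}, so Year → Name, Advisor cannot be enforced without a join — not preserved.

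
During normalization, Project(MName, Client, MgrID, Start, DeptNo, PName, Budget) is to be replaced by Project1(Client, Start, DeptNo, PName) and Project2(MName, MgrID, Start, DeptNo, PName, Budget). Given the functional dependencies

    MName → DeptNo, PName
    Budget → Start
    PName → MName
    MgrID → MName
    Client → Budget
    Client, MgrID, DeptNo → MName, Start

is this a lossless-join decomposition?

Common attributes: Project1 ∩ Project2 = {Start, DeptNo, PName}.
Closure of {Start, DeptNo, PName}: PName → MName applies, adding MName. So (Start, DeptNo, PName)⁺ = {MName, Start, DeptNo, PName}.
The closure contains neither all of Project1 = {Client, Start, DeptNo, PName} nor all of Project2 = {MName, MgrID, Start, DeptNo, PName, Budget}, so the common attributes are not a superkey of either fragment. The join is lossy.

No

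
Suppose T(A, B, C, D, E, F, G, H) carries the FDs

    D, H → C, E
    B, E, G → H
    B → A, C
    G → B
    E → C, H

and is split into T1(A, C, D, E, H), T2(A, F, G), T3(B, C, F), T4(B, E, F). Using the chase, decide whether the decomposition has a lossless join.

Chase test. Columns are A, B, C, D, E, F, G, H; row i has aⱼ where attribute j ∈ Ti, else bᵢⱼ.
Initial tableau (one row per fragment):
  row 1: a1 b12 a3 a4 a5 b16 b17 a8
  row 2: a1 b22 b23 b24 b25 a6 a7 b28
  row 3: b31 a2 a3 b34 b35 a6 b37 b38
  row 4: b41 a2 b43 b44 a5 a6 b47 b48
Rows 3 and 4 agree on B; apply B→A, C and equate their A, C entries.
Rows 1 and 4 agree on E; apply E→C, H and equate their C, H entries.
No row becomes fully distinguished — the join is lossy.

No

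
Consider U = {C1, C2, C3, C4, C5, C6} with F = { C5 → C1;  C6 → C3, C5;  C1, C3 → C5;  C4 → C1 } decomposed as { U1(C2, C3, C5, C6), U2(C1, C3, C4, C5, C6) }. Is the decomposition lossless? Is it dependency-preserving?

lossy but dependency-preserving

Lossless test: (C3, C5, C6)⁺ = {C1, C3, C5, C6}, which is a superkey of neither fragment — lossy.
Dependency preservation: every FD's attributes lie within a single fragment, so each can be enforced locally — preserved.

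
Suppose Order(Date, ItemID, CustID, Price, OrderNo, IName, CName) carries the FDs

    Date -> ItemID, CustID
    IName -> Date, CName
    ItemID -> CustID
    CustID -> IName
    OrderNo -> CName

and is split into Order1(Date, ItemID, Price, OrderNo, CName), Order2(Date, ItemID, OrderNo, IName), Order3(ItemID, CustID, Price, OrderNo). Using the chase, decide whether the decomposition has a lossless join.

Chase test. Columns are Date, ItemID, CustID, Price, OrderNo, IName, CName; row i has aⱼ where attribute j ∈ Orderi, else bᵢⱼ.
Initial tableau (one row per fragment):
  row 1: a1 a2 b13 a4 a5 b16 a7
  row 2: a1 a2 b23 b24 a5 a6 b27
  row 3: b31 a2 a3 a4 a5 b36 b37
Rows 1 and 2 agree on Date; apply Date→ItemID, CustID and equate their ItemID, CustID entries.
Rows 1 and 3 agree on ItemID; apply ItemID→CustID and equate their CustID entries.
Rows 1 and 2 agree on CustID; apply CustID→IName and equate their IName entries.
Rows 1 and 3 agree on CustID; apply CustID→IName and equate their IName entries.
Rows 1 and 2 agree on OrderNo; apply OrderNo→CName and equate their CName entries.
Rows 1 and 3 agree on OrderNo; apply OrderNo→CName and equate their CName entries.
Rows 1 and 3 agree on IName; apply IName→Date, CName and equate their Date, CName entries.
Row 1 is now all distinguished symbols — the join is lossless.

Yes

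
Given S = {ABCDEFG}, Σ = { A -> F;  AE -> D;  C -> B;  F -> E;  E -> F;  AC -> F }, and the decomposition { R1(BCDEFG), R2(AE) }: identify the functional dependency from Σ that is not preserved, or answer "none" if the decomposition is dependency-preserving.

Check AE → D: no single fragment contains all of {ADE}, and the restricted closure of {AE} across the fragments never reaches {D}.
A → F is preserved.
C → B is preserved.
F → E is preserved.
E → F is preserved.
AC → F is preserved.

AE -> D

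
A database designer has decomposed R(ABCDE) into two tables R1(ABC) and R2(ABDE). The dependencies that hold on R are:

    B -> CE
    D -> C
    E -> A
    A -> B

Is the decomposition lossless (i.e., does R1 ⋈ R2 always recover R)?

Common attributes: R1 ∩ R2 = {AB}.
Closure of {AB}: B → CE applies, adding CE. So (AB)⁺ = {ABCE}.
This closure contains every attribute of R1, so R1 ∩ R2 → R1. The join is lossless.

Yes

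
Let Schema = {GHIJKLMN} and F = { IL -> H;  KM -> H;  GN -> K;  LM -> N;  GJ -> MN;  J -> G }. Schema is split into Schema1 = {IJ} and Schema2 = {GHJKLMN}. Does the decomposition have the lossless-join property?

No

Common attributes: Schema1 ∩ Schema2 = {J}.
Closure of {J}: J → G applies, adding G; GJ → MN applies, adding MN; GN → K applies, adding K; KM → H applies, adding H. So (J)⁺ = {GHJKMN}.
The closure contains neither all of Schema1 = {IJ} nor all of Schema2 = {GHJKLMN}, so the common attributes are not a superkey of either fragment. The join is lossy.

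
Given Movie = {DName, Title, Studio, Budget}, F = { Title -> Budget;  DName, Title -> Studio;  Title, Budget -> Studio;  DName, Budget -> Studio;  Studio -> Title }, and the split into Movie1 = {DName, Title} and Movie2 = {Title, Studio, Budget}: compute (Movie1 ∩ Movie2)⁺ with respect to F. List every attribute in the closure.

Title, Studio, Budget

Movie1 ∩ Movie2 = {Title}.
Title → Budget applies, adding Budget
Title, Budget → Studio applies, adding Studio
Closure: {Title, Studio, Budget}.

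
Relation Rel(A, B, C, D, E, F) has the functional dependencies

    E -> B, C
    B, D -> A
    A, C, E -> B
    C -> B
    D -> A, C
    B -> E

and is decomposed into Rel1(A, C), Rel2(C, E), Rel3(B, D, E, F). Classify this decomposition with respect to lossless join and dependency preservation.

lossy and not dependency-preserving

Lossless test (chase): Rows 2 and 3 agree on E; apply E→B, C and equate their B, C entries. Rows 1 and 2 agree on C; apply C→B and equate their B entries. Rows 1 and 2 agree on B; apply B→E and equate their E entries. No row becomes fully distinguished — the join is lossy.
Dependency preservation: the restricted closure of {B, D} across the fragments never reaches {A}, so B, D → A cannot be enforced without a join — not preserved.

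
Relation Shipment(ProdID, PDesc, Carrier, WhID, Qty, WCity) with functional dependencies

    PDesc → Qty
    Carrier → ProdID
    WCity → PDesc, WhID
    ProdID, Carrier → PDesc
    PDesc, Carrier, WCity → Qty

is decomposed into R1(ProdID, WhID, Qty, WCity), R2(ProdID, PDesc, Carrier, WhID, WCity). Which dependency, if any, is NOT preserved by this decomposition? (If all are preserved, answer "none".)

PDesc → Qty

Check PDesc → Qty: no single fragment contains all of {PDesc, Qty}, and the restricted closure of {PDesc} across the fragments never reaches {Qty}.
Carrier → ProdID is preserved.
WCity → PDesc, WhID is preserved.
ProdID, Carrier → PDesc is preserved.
PDesc, Carrier, WCity → Qty is preserved.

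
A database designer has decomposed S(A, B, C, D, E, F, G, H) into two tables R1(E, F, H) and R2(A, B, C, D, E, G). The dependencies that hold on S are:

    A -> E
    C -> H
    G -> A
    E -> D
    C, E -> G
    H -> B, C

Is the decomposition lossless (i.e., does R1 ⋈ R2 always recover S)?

Common attributes: R1 ∩ R2 = {E}.
Closure of {E}: E → D applies, adding D. So (E)⁺ = {D, E}.
The closure contains neither all of R1 = {E, F, H} nor all of R2 = {A, B, C, D, E, G}, so the common attributes are not a superkey of either fragment. The join is lossy.

No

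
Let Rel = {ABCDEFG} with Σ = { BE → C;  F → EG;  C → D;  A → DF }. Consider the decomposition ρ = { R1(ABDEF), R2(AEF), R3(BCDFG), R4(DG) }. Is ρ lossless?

Yes

Chase test. Columns are ABCDEFG; row i has aⱼ where attribute j ∈ Ri, else bᵢⱼ.
Initial tableau (one row per fragment):
  row 1: a1 a2 b13 a4 a5 a6 b17
  row 2: a1 b22 b23 b24 a5 a6 b27
  row 3: b31 a2 a3 a4 b35 a6 a7
  row 4: b41 b42 b43 a4 b45 b46 a7
Rows 1 and 2 agree on F; apply F→EG and equate their EG entries.
Rows 1 and 3 agree on F; apply F→EG and equate their EG entries.
Rows 1 and 2 agree on A; apply A→DF and equate their DF entries.
Rows 1 and 3 agree on BE; apply BE→C and equate their C entries.
Row 1 is now all distinguished symbols — the join is lossless.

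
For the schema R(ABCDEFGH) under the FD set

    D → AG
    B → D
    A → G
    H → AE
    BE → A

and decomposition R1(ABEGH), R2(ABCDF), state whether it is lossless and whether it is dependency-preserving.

lossy but dependency-preserving

Lossless test: (AB)⁺ = {ABDG}, which is a superkey of neither fragment — lossy.
Dependency preservation: D → AG is not contained in any single fragment, but the restricted closure of its left-hand side across the fragments still reaches the right-hand side; the remaining FDs each lie inside some fragment. All dependencies are preserved.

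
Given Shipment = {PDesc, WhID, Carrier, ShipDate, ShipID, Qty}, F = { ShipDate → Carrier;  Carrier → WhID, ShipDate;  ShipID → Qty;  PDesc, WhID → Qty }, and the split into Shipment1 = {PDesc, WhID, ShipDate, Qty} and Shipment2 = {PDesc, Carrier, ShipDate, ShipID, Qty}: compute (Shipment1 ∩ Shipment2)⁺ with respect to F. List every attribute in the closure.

Shipment1 ∩ Shipment2 = {PDesc, ShipDate, Qty}.
ShipDate → Carrier applies, adding Carrier
Carrier → WhID, ShipDate applies, adding WhID
Closure: {PDesc, WhID, Carrier, ShipDate, Qty}.

PDesc, WhID, Carrier, ShipDate, Qty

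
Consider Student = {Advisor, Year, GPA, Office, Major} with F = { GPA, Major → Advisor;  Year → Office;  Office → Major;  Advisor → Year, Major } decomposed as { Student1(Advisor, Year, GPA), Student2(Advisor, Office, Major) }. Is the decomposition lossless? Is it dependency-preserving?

Lossless test: (Advisor)⁺ = {Advisor, Year, Office, Major}, which contains all of one fragment — lossless.
Dependency preservation: the restricted closure of {GPA, Major} across the fragments never reaches {Advisor}, so GPA, Major → Advisor cannot be enforced without a join — not preserved.

lossless but not dependency-preserving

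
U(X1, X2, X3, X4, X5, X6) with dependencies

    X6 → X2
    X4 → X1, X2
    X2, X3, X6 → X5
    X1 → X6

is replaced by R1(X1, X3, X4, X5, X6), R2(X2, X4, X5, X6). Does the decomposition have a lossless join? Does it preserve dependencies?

Lossless test: (X4, X5, X6)⁺ = {X1, X2, X4, X5, X6}, which contains all of one fragment — lossless.
Dependency preservation: X4 → X1, X2; X2, X3, X6 → X5 are not contained in any single fragment, but the restricted closure of each left-hand side across the fragments still reaches the right-hand side; the remaining FDs each lie inside some fragment. All dependencies are preserved.

lossless and dependency-preserving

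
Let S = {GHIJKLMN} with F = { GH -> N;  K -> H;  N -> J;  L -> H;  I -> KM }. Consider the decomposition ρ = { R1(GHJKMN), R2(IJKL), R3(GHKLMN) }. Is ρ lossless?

Chase test. Columns are GHIJKLMN; row i has aⱼ where attribute j ∈ Ri, else bᵢⱼ.
Initial tableau (one row per fragment):
  row 1: a1 a2 b13 a4 a5 b16 a7 a8
  row 2: b21 b22 a3 a4 a5 a6 b27 b28
  row 3: a1 a2 b33 b34 a5 a6 a7 a8
Rows 1 and 2 agree on K; apply K→H and equate their H entries.
Rows 1 and 3 agree on N; apply N→J and equate their J entries.
No row becomes fully distinguished — the join is lossy.

No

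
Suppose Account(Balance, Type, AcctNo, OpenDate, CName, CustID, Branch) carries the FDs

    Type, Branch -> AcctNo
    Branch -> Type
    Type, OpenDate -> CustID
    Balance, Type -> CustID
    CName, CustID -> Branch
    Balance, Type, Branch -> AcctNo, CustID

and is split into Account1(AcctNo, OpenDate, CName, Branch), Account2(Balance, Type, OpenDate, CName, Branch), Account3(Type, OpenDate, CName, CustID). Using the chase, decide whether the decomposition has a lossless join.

Chase test. Columns are Balance, Type, AcctNo, OpenDate, CName, CustID, Branch; row i has aⱼ where attribute j ∈ Accounti, else bᵢⱼ.
Initial tableau (one row per fragment):
  row 1: b11 b12 a3 a4 a5 b16 a7
  row 2: a1 a2 b23 a4 a5 b26 a7
  row 3: b31 a2 b33 a4 a5 a6 b37
Rows 1 and 2 agree on Branch; apply Branch→Type and equate their Type entries.
Rows 1 and 2 agree on Type, OpenDate; apply Type, OpenDate→CustID and equate their CustID entries.
Rows 1 and 3 agree on Type, OpenDate; apply Type, OpenDate→CustID and equate their CustID entries.
Rows 1 and 3 agree on CName, CustID; apply CName, CustID→Branch and equate their Branch entries.
Rows 1 and 2 agree on Type, Branch; apply Type, Branch→AcctNo and equate their AcctNo entries.
Rows 1 and 3 agree on Type, Branch; apply Type, Branch→AcctNo and equate their AcctNo entries.
Row 2 is now all distinguished symbols — the join is lossless.

Yes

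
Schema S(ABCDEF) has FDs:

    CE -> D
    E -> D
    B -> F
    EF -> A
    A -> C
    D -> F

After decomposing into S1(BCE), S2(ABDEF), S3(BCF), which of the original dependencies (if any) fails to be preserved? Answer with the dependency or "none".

Check A → C: no single fragment contains all of {AC}, and the restricted closure of {A} across the fragments never reaches {C}.
CE → D is preserved.
E → D is preserved.
B → F is preserved.
EF → A is preserved.
D → F is preserved.

A -> C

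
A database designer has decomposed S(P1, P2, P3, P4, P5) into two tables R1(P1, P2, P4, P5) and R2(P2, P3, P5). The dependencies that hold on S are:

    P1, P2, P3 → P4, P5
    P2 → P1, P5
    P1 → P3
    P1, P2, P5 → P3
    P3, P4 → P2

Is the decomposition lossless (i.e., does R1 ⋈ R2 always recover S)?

Yes

Common attributes: R1 ∩ R2 = {P2, P5}.
Closure of {P2, P5}: P2 → P1, P5 applies, adding P1; P1 → P3 applies, adding P3; P1, P2, P3 → P4, P5 applies, adding P4. So (P2, P5)⁺ = {P1, P2, P3, P4, P5}.
This closure contains every attribute of R1, so R1 ∩ R2 → R1. The join is lossless.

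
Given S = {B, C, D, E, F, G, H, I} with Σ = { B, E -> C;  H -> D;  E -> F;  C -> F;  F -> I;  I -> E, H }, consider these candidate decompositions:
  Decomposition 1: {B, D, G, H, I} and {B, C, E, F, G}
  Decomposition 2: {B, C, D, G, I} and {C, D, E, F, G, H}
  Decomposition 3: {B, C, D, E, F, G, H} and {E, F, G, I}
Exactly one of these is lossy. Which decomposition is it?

Decomposition 1: common = {B, G}, closure = {B, G} → lossy.
Decomposition 2: common = {C, D, G}, closure = {C, D, E, F, G, H, I} → lossless.
Decomposition 3: common = {E, F, G}, closure = {D, E, F, G, H, I} → lossless.

Decomposition 1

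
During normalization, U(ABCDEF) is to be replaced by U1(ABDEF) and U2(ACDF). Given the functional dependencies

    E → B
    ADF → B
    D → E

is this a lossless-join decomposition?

Common attributes: U1 ∩ U2 = {ADF}.
Closure of {ADF}: ADF → B applies, adding B; D → E applies, adding E. So (ADF)⁺ = {ABDEF}.
This closure contains every attribute of U1, so U1 ∩ U2 → U1. The join is lossless.

Yes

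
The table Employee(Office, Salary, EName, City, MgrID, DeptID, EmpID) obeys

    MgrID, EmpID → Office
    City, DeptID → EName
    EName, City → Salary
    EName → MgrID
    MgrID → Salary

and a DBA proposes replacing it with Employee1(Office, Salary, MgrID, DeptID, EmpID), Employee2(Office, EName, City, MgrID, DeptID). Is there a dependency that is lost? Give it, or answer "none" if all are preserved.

none

MgrID, EmpID → Office lies within Employee1.
City, DeptID → EName lies within Employee2.
EName, City → Salary: restricted closure across fragments reaches Salary.
EName → MgrID lies within Employee2.
MgrID → Salary lies within Employee1.
Every dependency is enforceable on the fragments, so the decomposition is dependency-preserving.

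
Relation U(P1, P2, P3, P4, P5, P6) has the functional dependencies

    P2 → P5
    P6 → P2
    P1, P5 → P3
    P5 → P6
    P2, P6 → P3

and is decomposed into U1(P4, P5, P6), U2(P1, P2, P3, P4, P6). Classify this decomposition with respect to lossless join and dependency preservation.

lossless and dependency-preserving

Lossless test: (P4, P6)⁺ = {P2, P3, P4, P5, P6}, which contains all of one fragment — lossless.
Dependency preservation: P2 → P5; P1, P5 → P3 are not contained in any single fragment, but the restricted closure of each left-hand side across the fragments still reaches the right-hand side; the remaining FDs each lie inside some fragment. All dependencies are preserved.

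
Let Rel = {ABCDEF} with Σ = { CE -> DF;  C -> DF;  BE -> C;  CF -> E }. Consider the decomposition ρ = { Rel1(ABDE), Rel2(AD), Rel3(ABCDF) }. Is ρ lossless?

Chase test. Columns are ABCDEF; row i has aⱼ where attribute j ∈ Reli, else bᵢⱼ.
Initial tableau (one row per fragment):
  row 1: a1 a2 b13 a4 a5 b16
  row 2: a1 b22 b23 a4 b25 b26
  row 3: a1 a2 a3 a4 b35 a6
No row becomes fully distinguished — the join is lossy.

No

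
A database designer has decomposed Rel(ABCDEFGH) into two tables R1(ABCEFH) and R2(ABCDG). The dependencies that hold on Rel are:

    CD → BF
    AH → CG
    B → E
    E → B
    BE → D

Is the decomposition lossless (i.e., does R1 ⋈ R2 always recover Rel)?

Common attributes: R1 ∩ R2 = {ABC}.
Closure of {ABC}: B → E applies, adding E; BE → D applies, adding D; CD → BF applies, adding F. So (ABC)⁺ = {ABCDEF}.
The closure contains neither all of R1 = {ABCEFH} nor all of R2 = {ABCDG}, so the common attributes are not a superkey of either fragment. The join is lossy.

No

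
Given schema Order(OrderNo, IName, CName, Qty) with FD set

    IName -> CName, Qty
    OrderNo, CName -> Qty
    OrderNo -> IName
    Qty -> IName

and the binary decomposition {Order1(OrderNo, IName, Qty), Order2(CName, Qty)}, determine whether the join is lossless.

Common attributes: Order1 ∩ Order2 = {Qty}.
Closure of {Qty}: Qty → IName applies, adding IName; IName → CName, Qty applies, adding CName. So (Qty)⁺ = {IName, CName, Qty}.
This closure contains every attribute of Order2, so Order1 ∩ Order2 → Order2. The join is lossless.

Yes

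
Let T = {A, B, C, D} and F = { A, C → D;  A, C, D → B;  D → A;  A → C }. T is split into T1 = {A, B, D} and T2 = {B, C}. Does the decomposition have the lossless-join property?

No

Common attributes: T1 ∩ T2 = {B}.
No dependency enlarges {B}, so (B)⁺ = {B}.
The closure contains neither all of T1 = {A, B, D} nor all of T2 = {B, C}, so the common attributes are not a superkey of either fragment. The join is lossy.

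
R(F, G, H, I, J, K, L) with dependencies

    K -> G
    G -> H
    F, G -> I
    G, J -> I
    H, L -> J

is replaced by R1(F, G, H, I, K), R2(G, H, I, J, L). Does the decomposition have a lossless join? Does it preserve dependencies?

lossy but dependency-preserving

Lossless test: (G, H, I)⁺ = {G, H, I}, which is a superkey of neither fragment — lossy.
Dependency preservation: every FD's attributes lie within a single fragment, so each can be enforced locally — preserved.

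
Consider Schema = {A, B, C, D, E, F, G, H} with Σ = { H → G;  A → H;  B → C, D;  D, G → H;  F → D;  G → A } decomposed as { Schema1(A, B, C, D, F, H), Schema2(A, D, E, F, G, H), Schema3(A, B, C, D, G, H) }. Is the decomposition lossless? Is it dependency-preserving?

Lossless test (chase): Rows 1 and 2 agree on H; apply H→G and equate their G entries. No row becomes fully distinguished — the join is lossy.
Dependency preservation: every FD's attributes lie within a single fragment, so each can be enforced locally — preserved.

lossy but dependency-preserving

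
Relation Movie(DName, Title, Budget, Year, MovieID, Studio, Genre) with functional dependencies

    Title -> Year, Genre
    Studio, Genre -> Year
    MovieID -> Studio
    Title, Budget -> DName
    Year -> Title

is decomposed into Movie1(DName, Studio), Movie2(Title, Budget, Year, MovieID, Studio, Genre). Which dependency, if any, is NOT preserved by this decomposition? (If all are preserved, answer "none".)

Check Title, Budget → DName: no single fragment contains all of {DName, Title, Budget}, and the restricted closure of {Title, Budget} across the fragments never reaches {DName}.
Title → Year, Genre is preserved.
Studio, Genre → Year is preserved.
MovieID → Studio is preserved.
Year → Title is preserved.

Title, Budget -> DName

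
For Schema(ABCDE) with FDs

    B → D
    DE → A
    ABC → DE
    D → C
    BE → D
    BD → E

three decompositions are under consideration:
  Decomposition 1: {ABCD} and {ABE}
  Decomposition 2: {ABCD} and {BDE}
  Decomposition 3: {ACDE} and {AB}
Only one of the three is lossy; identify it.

Decomposition 1: common = {AB}, closure = {ABCDE} → lossless.
Decomposition 2: common = {BD}, closure = {ABCDE} → lossless.
Decomposition 3: common = {A}, closure = {A} → lossy.

Decomposition 3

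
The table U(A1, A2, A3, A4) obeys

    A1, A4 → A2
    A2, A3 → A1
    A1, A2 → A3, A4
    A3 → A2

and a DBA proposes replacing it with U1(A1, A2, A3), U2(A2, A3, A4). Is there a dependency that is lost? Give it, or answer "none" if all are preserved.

Check A1, A4 → A2: no single fragment contains all of {A1, A2, A4}, and the restricted closure of {A1, A4} across the fragments never reaches {A2}.
A2, A3 → A1 is preserved.
A1, A2 → A3, A4 is preserved.
A3 → A2 is preserved.

A1, A4 → A2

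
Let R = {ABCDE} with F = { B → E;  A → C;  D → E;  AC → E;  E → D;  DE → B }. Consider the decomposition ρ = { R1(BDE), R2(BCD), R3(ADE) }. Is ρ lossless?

Chase test. Columns are ABCDE; row i has aⱼ where attribute j ∈ Ri, else bᵢⱼ.
Initial tableau (one row per fragment):
  row 1: b11 a2 b13 a4 a5
  row 2: b21 a2 a3 a4 b25
  row 3: a1 b32 b33 a4 a5
Rows 1 and 2 agree on B; apply B→E and equate their E entries.
Rows 1 and 3 agree on DE; apply DE→B and equate their B entries.
No row becomes fully distinguished — the join is lossy.

No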